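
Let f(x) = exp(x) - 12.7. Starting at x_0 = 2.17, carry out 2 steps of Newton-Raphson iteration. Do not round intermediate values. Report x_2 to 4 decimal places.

2.5446

Newton update: x ← x − f(x)/f'(x).
f'(x) = exp(x)
x_0 = 2.170000: f = -3.941716, f' = 8.758284 → x_1 = 2.170000 - (-3.941716)/(8.758284) = 2.620056
x_1 = 2.620056: f = 1.036489, f' = 13.736489 → x_2 = 2.620056 - (1.036489)/(13.736489) = 2.544601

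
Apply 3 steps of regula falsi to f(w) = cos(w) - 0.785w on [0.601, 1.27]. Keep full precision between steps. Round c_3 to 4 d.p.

0.8452

f(0.601000) = 0.352986, f(1.270000) = -0.700669
step 1: c = 0.825122, f(c) = 0.030746 > 0 → new bracket [0.825122, 1.270000]
step 2: c = 0.843823, f(c) = 0.002210 > 0 → new bracket [0.843823, 1.270000]
step 3: c = 0.845163, f(c) = 0.000156 > 0 → new bracket [0.845163, 1.270000]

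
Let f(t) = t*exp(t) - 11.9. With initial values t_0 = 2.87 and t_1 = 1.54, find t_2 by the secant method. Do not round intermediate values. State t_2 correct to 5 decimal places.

f(t_0) = 38.718242, f(t_1) = -4.716531
t_2 = 1.540000 - (-4.716531)·(1.540000 - 2.870000)/(-4.716531 - (38.718242)) = 1.684423; f(t_2) = -2.822069

1.68442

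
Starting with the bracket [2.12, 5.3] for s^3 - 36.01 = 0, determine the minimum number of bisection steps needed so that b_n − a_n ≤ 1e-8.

Initial width b − a = 5.3 − 2.12 = 3.180000.
After n steps the width is (b−a)/2^n; need (b−a)/2^n ≤ 1e-8.
So n ≥ log₂(3.180000/1e-8) = log₂(318000000.0000) ≈ 28.2445.
Hence n = 29.

29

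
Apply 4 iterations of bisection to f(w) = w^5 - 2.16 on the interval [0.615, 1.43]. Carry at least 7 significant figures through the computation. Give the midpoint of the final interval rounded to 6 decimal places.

1.149844

f(0.615000) = -2.072022, f(1.430000) = 3.819711 (opposite signs)
step 1: m = 1.022500, f(m) = -1.042322 < 0 → root in [1.022500, 1.430000]
step 2: m = 1.226250, f(m) = 0.612650 > 0 → root in [1.022500, 1.226250]
step 3: m = 1.124375, f(m) = -0.362968 < 0 → root in [1.124375, 1.226250]
step 4: m = 1.175312, f(m) = 0.082677 > 0 → root in [1.124375, 1.175312]
Midpoint of [1.124375, 1.175312] = 1.149844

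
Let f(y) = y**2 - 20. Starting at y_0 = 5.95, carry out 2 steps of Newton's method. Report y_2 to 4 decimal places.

4.4758

f'(y) = 2y
y_0 = 5.950000: f = 15.402500, f' = 11.900000 → y_1 = 5.950000 - (15.402500)/(11.900000) = 4.655672
y_1 = 4.655672: f = 1.675284, f' = 9.311345 → y_2 = 4.655672 - (1.675284)/(9.311345) = 4.475754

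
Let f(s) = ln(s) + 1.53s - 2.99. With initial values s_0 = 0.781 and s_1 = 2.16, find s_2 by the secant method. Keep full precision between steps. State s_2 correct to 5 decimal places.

f(s_0) = -2.042250, f(s_1) = 1.084908
s_2 = 2.160000 - (1.084908)·(2.160000 - 0.781000)/(1.084908 - (-2.042250)) = 1.681582; f(s_2) = 0.102556

1.68158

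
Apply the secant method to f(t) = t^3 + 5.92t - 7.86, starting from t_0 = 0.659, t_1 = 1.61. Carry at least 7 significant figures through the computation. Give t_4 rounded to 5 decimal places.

f(t_0) = -3.672529, f(t_1) = 5.844481
t_2 = 1.610000 - (5.844481)·(1.610000 - 0.659000)/(5.844481 - (-3.672529)) = 1.025982; f(t_2) = -0.706194
t_3 = 1.025982 - (-0.706194)·(1.025982 - 1.610000)/(-0.706194 - (5.844481)) = 1.088942; f(t_3) = -0.122199
t_4 = 1.088942 - (-0.122199)·(1.088942 - 1.025982)/(-0.122199 - (-0.706194)) = 1.102116; f(t_4) = 0.003227

1.10212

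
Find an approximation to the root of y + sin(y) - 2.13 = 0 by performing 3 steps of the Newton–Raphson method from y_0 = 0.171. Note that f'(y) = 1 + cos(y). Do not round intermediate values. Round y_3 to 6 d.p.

Newton update: y ← y − f(y)/f'(y).
y_0 = 0.171000: f = -1.788832, f' = 1.985415 → y_1 = 0.171000 - (-1.788832)/(1.985415) = 1.071986
y_1 = 1.071986: f = -0.179861, f' = 1.478381 → y_2 = 1.071986 - (-0.179861)/(1.478381) = 1.193647
y_2 = 1.193647: f = -0.006634, f' = 1.368271 → y_3 = 1.193647 - (-0.006634)/(1.368271) = 1.198496

1.198496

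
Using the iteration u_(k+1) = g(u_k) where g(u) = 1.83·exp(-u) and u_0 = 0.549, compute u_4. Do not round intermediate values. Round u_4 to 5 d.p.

u_1 = g(0.549000) = 1.056874
u_2 = g(1.056874) = 0.635999
u_3 = g(0.635999) = 0.968814
u_4 = g(0.968814) = 0.694545

0.69455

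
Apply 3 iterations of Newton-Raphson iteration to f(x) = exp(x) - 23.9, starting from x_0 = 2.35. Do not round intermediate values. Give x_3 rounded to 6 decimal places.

f'(x) = exp(x)
x_0 = 2.350000: f = -13.414430, f' = 10.485570 → x_1 = 2.350000 - (-13.414430)/(10.485570) = 3.629323
x_1 = 3.629323: f = 13.787293, f' = 37.687293 → x_2 = 3.629323 - (13.787293)/(37.687293) = 3.263489
x_2 = 3.263489: f = 2.240582, f' = 26.140582 → x_3 = 3.263489 - (2.240582)/(26.140582) = 3.177776

3.177776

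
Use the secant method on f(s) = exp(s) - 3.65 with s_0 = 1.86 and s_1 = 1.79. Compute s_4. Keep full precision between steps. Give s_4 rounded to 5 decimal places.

f(s_0) = 2.773737, f(s_1) = 2.339452
s_2 = 1.790000 - (2.339452)·(1.790000 - 1.860000)/(2.339452 - (2.773737)) = 1.412916; f(s_2) = 0.457917
s_3 = 1.412916 - (0.457917)·(1.412916 - 1.790000)/(0.457917 - (2.339452)) = 1.321144; f(s_3) = 0.097705
s_4 = 1.321144 - (0.097705)·(1.321144 - 1.412916)/(0.097705 - (0.457917)) = 1.296251; f(s_4) = 0.005566

1.29625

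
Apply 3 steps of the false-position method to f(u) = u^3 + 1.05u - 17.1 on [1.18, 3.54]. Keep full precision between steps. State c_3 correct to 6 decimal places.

False-position update: c = (a·f(b) − b·f(a))/(f(b) − f(a)); replace the endpoint whose sign matches f(c).
f(1.180000) = -14.217968, f(3.540000) = 30.978864
step 1: c = 1.922406, f(c) = -7.976943 < 0 → new bracket [1.922406, 3.540000]
step 2: c = 2.253639, f(c) = -3.287693 < 0 → new bracket [2.253639, 3.540000]
step 3: c = 2.377059, f(c) = -1.172737 < 0 → new bracket [2.377059, 3.540000]

2.377059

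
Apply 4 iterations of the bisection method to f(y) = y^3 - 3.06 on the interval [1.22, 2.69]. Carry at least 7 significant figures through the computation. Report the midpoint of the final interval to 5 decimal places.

1.44969

f(1.220000) = -1.244152, f(2.690000) = 16.405109 (opposite signs)
step 1: m = 1.955000, f(m) = 4.412059 > 0 → root in [1.220000, 1.955000]
step 2: m = 1.587500, f(m) = 0.940748 > 0 → root in [1.220000, 1.587500]
step 3: m = 1.403750, f(m) = -0.293891 < 0 → root in [1.403750, 1.587500]
step 4: m = 1.495625, f(m) = 0.285555 > 0 → root in [1.403750, 1.495625]
Midpoint of [1.403750, 1.495625] = 1.449688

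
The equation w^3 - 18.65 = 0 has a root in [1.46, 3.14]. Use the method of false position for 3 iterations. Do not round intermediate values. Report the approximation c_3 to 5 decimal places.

2.64466

False-position update: c = (a·f(b) − b·f(a))/(f(b) − f(a)); replace the endpoint whose sign matches f(c).
f(1.460000) = -15.537864, f(3.140000) = 12.309144
step 1: c = 2.397394, f(c) = -4.870987 < 0 → new bracket [2.397394, 3.140000]
step 2: c = 2.607941, f(c) = -0.912469 < 0 → new bracket [2.607941, 3.140000]
step 3: c = 2.644660, f(c) = -0.152649 < 0 → new bracket [2.644660, 3.140000]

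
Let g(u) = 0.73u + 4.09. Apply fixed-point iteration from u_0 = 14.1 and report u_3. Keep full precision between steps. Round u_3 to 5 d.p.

14.74040

u_1 = g(14.100000) = 14.383000
u_2 = g(14.383000) = 14.589590
u_3 = g(14.589590) = 14.740401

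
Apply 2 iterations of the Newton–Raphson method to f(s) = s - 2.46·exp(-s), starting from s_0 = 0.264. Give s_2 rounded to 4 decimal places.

0.9469

Newton update: s ← s − f(s)/f'(s).
f'(s) = 1 + 2.46·exp(-s)
s_0 = 0.264000: f = -1.625215, f' = 2.889215 → s_1 = 0.264000 - (-1.625215)/(2.889215) = 0.826511
s_1 = 0.826511: f = -0.249920, f' = 2.076430 → s_2 = 0.826511 - (-0.249920)/(2.076430) = 0.946871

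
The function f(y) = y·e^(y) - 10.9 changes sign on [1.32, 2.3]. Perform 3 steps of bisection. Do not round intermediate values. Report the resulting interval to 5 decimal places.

f(1.320000) = -5.958684, f(2.300000) = 12.040620 (opposite signs)
step 1: m = 1.810000, f(m) = 0.159910 > 0 → root in [1.320000, 1.810000]
step 2: m = 1.565000, f(m) = -3.415114 < 0 → root in [1.565000, 1.810000]
step 3: m = 1.687500, f(m) = -1.777461 < 0 → root in [1.687500, 1.810000]

[1.68750, 1.81000]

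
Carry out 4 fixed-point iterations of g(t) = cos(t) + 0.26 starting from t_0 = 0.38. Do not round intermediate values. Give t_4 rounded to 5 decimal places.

0.74335

t_1 = g(0.380000) = 1.188665
t_2 = g(1.188665) = 0.632899
t_3 = g(0.632899) = 1.066316
t_4 = g(1.066316) = 0.743353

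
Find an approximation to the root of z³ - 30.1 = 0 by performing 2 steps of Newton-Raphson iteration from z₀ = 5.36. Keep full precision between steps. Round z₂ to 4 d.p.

f'(z) = 3z²
z_0 = 5.360000: f = 123.890656, f' = 86.188800 → z_1 = 5.360000 - (123.890656)/(86.188800) = 3.922567
z_1 = 3.922567: f = 30.254686, f' = 46.159587 → z_2 = 3.922567 - (30.254686)/(46.159587) = 3.267130

3.2671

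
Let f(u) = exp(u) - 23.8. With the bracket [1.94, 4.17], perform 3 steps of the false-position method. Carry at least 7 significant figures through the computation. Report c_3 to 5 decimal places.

f(1.940000) = -16.841249, f(4.170000) = 40.915452
step 1: c = 2.590245, f(c) = -10.466967 < 0 → new bracket [2.590245, 4.170000]
step 2: c = 2.912052, f(c) = -5.405492 < 0 → new bracket [2.912052, 4.170000]
step 3: c = 3.058850, f(c) = -2.496950 < 0 → new bracket [3.058850, 4.170000]

3.05885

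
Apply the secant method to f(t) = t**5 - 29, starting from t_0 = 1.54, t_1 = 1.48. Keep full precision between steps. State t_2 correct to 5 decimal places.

Secant update: t_(k+1) = t_k − f(t_k)·(t_k − t_(k-1))/(f(t_k) − f(t_(k-1))).
f(t_0) = -20.338291, f(t_1) = -21.899179
t_2 = 1.480000 - (-21.899179)·(1.480000 - 1.540000)/(-21.899179 - (-20.338291)) = 2.321797; f(t_2) = 38.471616

2.32180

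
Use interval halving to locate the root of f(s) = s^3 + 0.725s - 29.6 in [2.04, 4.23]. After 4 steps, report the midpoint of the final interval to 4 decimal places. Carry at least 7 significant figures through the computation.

f(2.040000) = -19.631336, f(4.230000) = 49.153717 (opposite signs)
step 1: m = 3.135000, f(m) = 3.484360 > 0 → root in [2.040000, 3.135000]
step 2: m = 2.587500, f(m) = -10.400346 < 0 → root in [2.587500, 3.135000]
step 3: m = 2.861250, f(m) = -4.101251 < 0 → root in [2.861250, 3.135000]
step 4: m = 2.998125, f(m) = -0.476953 < 0 → root in [2.998125, 3.135000]
Midpoint of [2.998125, 3.135000] = 3.066562

3.0666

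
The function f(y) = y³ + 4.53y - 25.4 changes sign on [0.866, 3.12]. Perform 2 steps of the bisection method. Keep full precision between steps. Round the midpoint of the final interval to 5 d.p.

f(0.866000) = -20.827558, f(3.120000) = 19.104928 (opposite signs)
step 1: m = 1.993000, f(m) = -8.455416 < 0 → root in [1.993000, 3.120000]
step 2: m = 2.556500, f(m) = 2.889442 > 0 → root in [1.993000, 2.556500]
Midpoint of [1.993000, 2.556500] = 2.274750

2.27475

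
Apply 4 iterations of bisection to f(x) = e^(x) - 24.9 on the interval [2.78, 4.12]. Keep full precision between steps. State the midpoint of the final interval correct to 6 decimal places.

f(2.780000) = -8.780979, f(4.120000) = 36.659242 (opposite signs)
step 1: m = 3.450000, f(m) = 6.600392 > 0 → root in [2.780000, 3.450000]
step 2: m = 3.115000, f(m) = -2.366570 < 0 → root in [3.115000, 3.450000]
step 3: m = 3.282500, f(m) = 1.742295 > 0 → root in [3.115000, 3.282500]
step 4: m = 3.198750, f(m) = -0.398116 < 0 → root in [3.198750, 3.282500]
Midpoint of [3.198750, 3.282500] = 3.240625

3.240625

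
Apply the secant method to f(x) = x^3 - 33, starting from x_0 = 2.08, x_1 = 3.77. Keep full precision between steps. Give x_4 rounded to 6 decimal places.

3.210074

f(x_0) = -24.001088, f(x_1) = 20.582633
x_2 = 3.770000 - (20.582633)·(3.770000 - 2.080000)/(20.582633 - (-24.001088)) = 2.989790; f(x_2) = -6.274724
x_3 = 2.989790 - (-6.274724)·(2.989790 - 3.770000)/(-6.274724 - (20.582633)) = 3.172072; f(x_3) = -1.082486
x_4 = 3.172072 - (-1.082486)·(3.172072 - 2.989790)/(-1.082486 - (-6.274724)) = 3.210074; f(x_4) = 0.078455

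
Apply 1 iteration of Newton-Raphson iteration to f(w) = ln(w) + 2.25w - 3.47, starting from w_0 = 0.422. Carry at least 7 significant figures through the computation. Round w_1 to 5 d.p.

1.15436

Newton update: w ← w − f(w)/f'(w).
f'(w) = 1/w + 2.25
w_0 = 0.422000: f = -3.383250, f' = 4.619668 → w_1 = 0.422000 - (-3.383250)/(4.619668) = 1.154358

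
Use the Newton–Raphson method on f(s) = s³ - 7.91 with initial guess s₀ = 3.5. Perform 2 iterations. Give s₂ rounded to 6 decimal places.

2.104987

f'(s) = 3s²
s_0 = 3.500000: f = 34.965000, f' = 36.750000 → s_1 = 3.500000 - (34.965000)/(36.750000) = 2.548571
s_1 = 2.548571: f = 8.643523, f' = 19.485649 → s_2 = 2.548571 - (8.643523)/(19.485649) = 2.104987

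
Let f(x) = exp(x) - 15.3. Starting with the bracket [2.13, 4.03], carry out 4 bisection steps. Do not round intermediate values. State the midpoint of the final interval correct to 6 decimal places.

2.783125

f(2.130000) = -6.885133, f(4.030000) = 40.960911 (opposite signs)
step 1: m = 3.080000, f(m) = 6.458402 > 0 → root in [2.130000, 3.080000]
step 2: m = 2.605000, f(m) = -1.768775 < 0 → root in [2.605000, 3.080000]
step 3: m = 2.842500, f(m) = 1.858608 > 0 → root in [2.605000, 2.842500]
step 4: m = 2.723750, f(m) = -0.062645 < 0 → root in [2.723750, 2.842500]
Midpoint of [2.723750, 2.842500] = 2.783125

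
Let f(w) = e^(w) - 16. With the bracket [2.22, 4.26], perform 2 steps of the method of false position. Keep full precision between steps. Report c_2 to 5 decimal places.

f(2.220000) = -6.792669, f(4.260000) = 54.809983
step 1: c = 2.444942, f(c) = -4.470115 < 0 → new bracket [2.444942, 4.260000]
step 2: c = 2.581810, f(c) = -2.778956 < 0 → new bracket [2.581810, 4.260000]

2.58181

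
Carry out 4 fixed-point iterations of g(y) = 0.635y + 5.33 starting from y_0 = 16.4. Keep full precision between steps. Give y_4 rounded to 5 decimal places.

y_1 = g(16.400000) = 15.744000
y_2 = g(15.744000) = 15.327440
y_3 = g(15.327440) = 15.062924
y_4 = g(15.062924) = 14.894957

14.89496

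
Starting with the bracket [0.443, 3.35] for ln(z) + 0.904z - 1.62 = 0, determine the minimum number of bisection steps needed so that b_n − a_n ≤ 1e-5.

Initial width b − a = 3.35 − 0.443 = 2.907000.
After n steps the width is (b−a)/2^n; need (b−a)/2^n ≤ 1e-5.
So n ≥ log₂(2.907000/1e-5) = log₂(290700.0000) ≈ 18.1492.
Hence n = 19.

19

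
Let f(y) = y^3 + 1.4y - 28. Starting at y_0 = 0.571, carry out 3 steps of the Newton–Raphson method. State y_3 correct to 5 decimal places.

f'(y) = 3y^2 + 1.4
y_0 = 0.571000: f = -27.014431, f' = 2.378123 → y_1 = 0.571000 - (-27.014431)/(2.378123) = 11.930560
y_1 = 11.930560: f = 1686.877901, f' = 428.414776 → y_2 = 11.930560 - (1686.877901)/(428.414776) = 7.993072
y_2 = 7.993072: f = 493.861313, f' = 193.067609 → y_3 = 7.993072 - (493.861313)/(193.067609) = 5.435101

5.43510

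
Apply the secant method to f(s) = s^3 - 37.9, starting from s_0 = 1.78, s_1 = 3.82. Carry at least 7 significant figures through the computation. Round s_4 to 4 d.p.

f(s_0) = -32.260248, f(s_1) = 17.842968
s_2 = 3.820000 - (17.842968)·(3.820000 - 1.780000)/(17.842968 - (-32.260248)) = 3.093507; f(s_2) = -8.295812
s_3 = 3.093507 - (-8.295812)·(3.093507 - 3.820000)/(-8.295812 - (17.842968)) = 3.324078; f(s_3) = -1.170621
s_4 = 3.324078 - (-1.170621)·(3.324078 - 3.093507)/(-1.170621 - (-8.295812)) = 3.361959; f(s_4) = 0.099451

3.3620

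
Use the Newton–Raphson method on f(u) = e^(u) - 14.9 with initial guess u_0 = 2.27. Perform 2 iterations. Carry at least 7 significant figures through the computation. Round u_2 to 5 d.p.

2.70699

f'(u) = e^(u)
u_0 = 2.270000: f = -5.220599, f' = 9.679401 → u_1 = 2.270000 - (-5.220599)/(9.679401) = 2.809351
u_1 = 2.809351: f = 1.699150, f' = 16.599150 → u_2 = 2.809351 - (1.699150)/(16.599150) = 2.706988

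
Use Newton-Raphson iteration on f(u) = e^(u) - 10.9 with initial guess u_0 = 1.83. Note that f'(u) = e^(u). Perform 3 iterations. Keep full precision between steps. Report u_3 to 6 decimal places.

u_0 = 1.830000: f = -4.666113, f' = 6.233887 → u_1 = 1.830000 - (-4.666113)/(6.233887) = 2.578508
u_1 = 2.578508: f = 2.277461, f' = 13.177461 → u_2 = 2.578508 - (2.277461)/(13.177461) = 2.405678
u_2 = 2.405678: f = 0.185942, f' = 11.085942 → u_3 = 2.405678 - (0.185942)/(11.085942) = 2.388905

2.388905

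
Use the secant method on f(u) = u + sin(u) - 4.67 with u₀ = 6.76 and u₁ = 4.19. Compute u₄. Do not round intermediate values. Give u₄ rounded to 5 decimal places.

Secant update: u_(k+1) = u_k − f(u_k)·(u_k − u_(k-1))/(f(u_k) − f(u_(k-1))).
f(u_0) = 2.548951, f(u_1) = -1.346630
u_2 = 4.190000 - (-1.346630)·(4.190000 - 6.760000)/(-1.346630 - (2.548951)) = 5.078401; f(u_2) = -0.525361
u_3 = 5.078401 - (-0.525361)·(5.078401 - 4.190000)/(-0.525361 - (-1.346630)) = 5.646706; f(u_3) = 0.382339
u_4 = 5.646706 - (0.382339)·(5.646706 - 5.078401)/(0.382339 - (-0.525361)) = 5.407326; f(u_4) = -0.030767

5.40733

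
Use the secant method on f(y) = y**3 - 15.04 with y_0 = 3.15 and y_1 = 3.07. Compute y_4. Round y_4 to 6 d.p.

2.469594

Secant update: y_(k+1) = y_k − f(y_k)·(y_k − y_(k-1))/(f(y_k) − f(y_(k-1))).
f(y_0) = 16.215875, f(y_1) = 13.894443
y_2 = 3.070000 - (13.894443)·(3.070000 - 3.150000)/(13.894443 - (16.215875)) = 2.591177; f(y_2) = 2.357673
y_3 = 2.591177 - (2.357673)·(2.591177 - 3.070000)/(2.357673 - (13.894443)) = 2.493324; f(y_3) = 0.460155
y_4 = 2.493324 - (0.460155)·(2.493324 - 2.591177)/(0.460155 - (2.357673)) = 2.469594; f(y_4) = 0.021794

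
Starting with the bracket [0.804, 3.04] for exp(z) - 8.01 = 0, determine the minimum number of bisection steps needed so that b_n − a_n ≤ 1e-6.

Initial width b − a = 3.04 − 0.804 = 2.236000.
After n steps the width is (b−a)/2^n; need (b−a)/2^n ≤ 1e-6.
So n ≥ log₂(2.236000/1e-6) = log₂(2236000.0000) ≈ 21.0925.
Hence n = 22.

22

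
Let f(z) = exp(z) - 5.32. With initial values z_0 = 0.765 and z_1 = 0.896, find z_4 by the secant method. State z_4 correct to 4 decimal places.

1.6294

f(z_0) = -3.171006, f(z_1) = -2.870216
z_2 = 0.896000 - (-2.870216)·(0.896000 - 0.765000)/(-2.870216 - (-3.171006)) = 2.146036; f(z_2) = 3.230894
z_3 = 2.146036 - (3.230894)·(2.146036 - 0.896000)/(3.230894 - (-2.870216)) = 1.484069; f(z_3) = -0.909144
z_4 = 1.484069 - (-0.909144)·(1.484069 - 2.146036)/(-0.909144 - (3.230894)) = 1.629435; f(z_4) = -0.219006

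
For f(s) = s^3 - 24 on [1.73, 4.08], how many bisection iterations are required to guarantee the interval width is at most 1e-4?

Initial width b − a = 4.08 − 1.73 = 2.350000.
After n steps the width is (b−a)/2^n; need (b−a)/2^n ≤ 1e-4.
So n ≥ log₂(2.350000/1e-4) = log₂(23500.0000) ≈ 14.5204.
Hence n = 15.

15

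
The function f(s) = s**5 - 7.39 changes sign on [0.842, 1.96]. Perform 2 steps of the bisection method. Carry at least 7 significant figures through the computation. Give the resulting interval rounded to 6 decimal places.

[1.401000, 1.680500]

f(0.842000) = -6.966786, f(1.960000) = 21.535465 (opposite signs)
step 1: m = 1.401000, f(m) = -1.992525 < 0 → root in [1.401000, 1.960000]
step 2: m = 1.680500, f(m) = 6.012709 > 0 → root in [1.401000, 1.680500]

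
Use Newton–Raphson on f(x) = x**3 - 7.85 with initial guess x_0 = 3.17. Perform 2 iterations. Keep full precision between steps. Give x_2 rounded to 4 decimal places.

Newton update: x ← x − f(x)/f'(x).
f'(x) = 3x**2
x_0 = 3.170000: f = 24.005013, f' = 30.146700 → x_1 = 3.170000 - (24.005013)/(30.146700) = 2.373727
x_1 = 2.373727: f = 5.524949, f' = 16.903735 → x_2 = 2.373727 - (5.524949)/(16.903735) = 2.046879

2.0469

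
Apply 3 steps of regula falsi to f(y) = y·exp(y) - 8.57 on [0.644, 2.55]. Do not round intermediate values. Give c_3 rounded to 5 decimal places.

1.49914

f(0.644000) = -7.343771, f(2.550000) = 24.088115
step 1: c = 1.089319, f(c) = -5.332270 < 0 → new bracket [1.089319, 2.550000]
step 2: c = 1.354059, f(c) = -3.325574 < 0 → new bracket [1.354059, 2.550000]
step 3: c = 1.499139, f(c) = -1.857102 < 0 → new bracket [1.499139, 2.550000]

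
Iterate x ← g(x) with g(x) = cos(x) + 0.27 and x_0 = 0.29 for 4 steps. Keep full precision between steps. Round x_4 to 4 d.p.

x_1 = g(0.290000) = 1.228244
x_2 = g(1.228244) = 0.605892
x_3 = g(0.605892) = 1.091994
x_4 = g(1.091994) = 0.730716

0.7307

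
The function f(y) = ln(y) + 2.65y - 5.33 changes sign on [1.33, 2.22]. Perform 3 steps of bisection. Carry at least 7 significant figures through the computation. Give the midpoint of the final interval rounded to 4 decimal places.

f(1.330000) = -1.520321, f(2.220000) = 1.350507 (opposite signs)
step 1: m = 1.775000, f(m) = -0.052450 < 0 → root in [1.775000, 2.220000]
step 2: m = 1.997500, f(m) = 0.655271 > 0 → root in [1.775000, 1.997500]
step 3: m = 1.886250, f(m) = 0.303153 > 0 → root in [1.775000, 1.886250]
Midpoint of [1.775000, 1.886250] = 1.830625

1.8306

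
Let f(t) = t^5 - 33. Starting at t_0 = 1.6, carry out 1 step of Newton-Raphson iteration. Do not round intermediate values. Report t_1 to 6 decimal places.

2.287080

Newton update: t ← t − f(t)/f'(t).
f'(t) = 5t^4
t_0 = 1.600000: f = -22.514240, f' = 32.768000 → t_1 = 1.600000 - (-22.514240)/(32.768000) = 2.287080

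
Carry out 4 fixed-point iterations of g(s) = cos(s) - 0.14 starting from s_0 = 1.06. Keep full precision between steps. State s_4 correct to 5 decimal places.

s_1 = g(1.060000) = 0.348872
s_2 = g(0.348872) = 0.799759
s_3 = g(0.799759) = 0.556880
s_4 = g(0.556880) = 0.708908

0.70891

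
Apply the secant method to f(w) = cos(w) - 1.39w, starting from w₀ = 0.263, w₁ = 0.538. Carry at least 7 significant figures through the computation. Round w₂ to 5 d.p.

0.60036

f(w_0) = 0.600044, f(w_1) = 0.110915
w_2 = 0.538000 - (0.110915)·(0.538000 - 0.263000)/(0.110915 - (0.600044)) = 0.600359; f(w_2) = -0.009366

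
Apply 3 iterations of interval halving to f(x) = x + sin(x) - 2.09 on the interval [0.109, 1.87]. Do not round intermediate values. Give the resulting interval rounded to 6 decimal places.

f(0.109000) = -1.872216, f(1.870000) = 0.735572 (opposite signs)
step 1: m = 0.989500, f(m) = -0.264748 < 0 → root in [0.989500, 1.870000]
step 2: m = 1.429750, f(m) = 0.329819 > 0 → root in [0.989500, 1.429750]
step 3: m = 1.209625, f(m) = 0.055109 > 0 → root in [0.989500, 1.209625]

[0.989500, 1.209625]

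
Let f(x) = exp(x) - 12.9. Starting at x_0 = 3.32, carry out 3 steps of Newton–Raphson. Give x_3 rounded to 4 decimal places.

f'(x) = exp(x)
x_0 = 3.320000: f = 14.760351, f' = 27.660351 → x_1 = 3.320000 - (14.760351)/(27.660351) = 2.786372
x_1 = 2.786372: f = 3.322052, f' = 16.222052 → x_2 = 2.786372 - (3.322052)/(16.222052) = 2.581585
x_2 = 2.581585: f = 0.318077, f' = 13.218077 → x_3 = 2.581585 - (0.318077)/(13.218077) = 2.557522

2.5575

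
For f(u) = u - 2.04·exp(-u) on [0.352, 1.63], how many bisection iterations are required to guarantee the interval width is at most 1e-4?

14

Initial width b − a = 1.63 − 0.352 = 1.278000.
After n steps the width is (b−a)/2^n; need (b−a)/2^n ≤ 1e-4.
So n ≥ log₂(1.278000/1e-4) = log₂(12780.0000) ≈ 13.6416.
Hence n = 14.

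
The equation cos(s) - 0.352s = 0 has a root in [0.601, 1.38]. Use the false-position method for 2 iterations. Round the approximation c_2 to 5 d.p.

f(0.601000) = 0.613219, f(1.380000) = -0.296119
step 1: c = 1.126324, f(c) = 0.033515 > 0 → new bracket [1.126324, 1.380000]
step 2: c = 1.152116, f(c) = 0.001010 > 0 → new bracket [1.152116, 1.380000]

1.15212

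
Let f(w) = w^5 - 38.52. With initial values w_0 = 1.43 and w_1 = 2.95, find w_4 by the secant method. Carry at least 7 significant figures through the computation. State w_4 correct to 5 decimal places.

2.22630

f(w_0) = -32.540289, f(w_1) = 184.893843
w_2 = 2.950000 - (184.893843)·(2.950000 - 1.430000)/(184.893843 - (-32.540289)) = 1.657477; f(w_2) = -26.010573
w_3 = 1.657477 - (-26.010573)·(1.657477 - 2.950000)/(-26.010573 - (184.893843)) = 1.816882; f(w_3) = -18.721433
w_4 = 1.816882 - (-18.721433)·(1.816882 - 1.657477)/(-18.721433 - (-26.010573)) = 2.226299; f(w_4) = 16.171156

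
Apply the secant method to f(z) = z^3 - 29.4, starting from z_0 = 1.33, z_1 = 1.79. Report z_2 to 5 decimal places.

f(z_0) = -27.047363, f(z_1) = -23.664661
z_2 = 1.790000 - (-23.664661)·(1.790000 - 1.330000)/(-23.664661 - (-27.047363)) = 5.008062; f(z_2) = 96.205610

5.00806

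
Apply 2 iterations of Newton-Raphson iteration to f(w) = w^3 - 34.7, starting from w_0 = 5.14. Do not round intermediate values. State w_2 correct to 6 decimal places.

3.350826

f'(w) = 3w^2
w_0 = 5.140000: f = 101.096744, f' = 79.258800 → w_1 = 5.140000 - (101.096744)/(79.258800) = 3.864473
w_1 = 3.864473: f = 23.012623, f' = 44.802453 → w_2 = 3.864473 - (23.012623)/(44.802453) = 3.350826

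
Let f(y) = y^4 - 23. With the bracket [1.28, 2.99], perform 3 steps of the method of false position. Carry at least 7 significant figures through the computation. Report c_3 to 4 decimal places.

2.0990

False-position update: c = (a·f(b) − b·f(a))/(f(b) − f(a)); replace the endpoint whose sign matches f(c).
f(1.280000) = -20.315645, f(2.990000) = 56.925388
step 1: c = 1.729758, f(c) = -14.047566 < 0 → new bracket [1.729758, 2.990000]
step 2: c = 1.979196, f(c) = -7.655427 < 0 → new bracket [1.979196, 2.990000]
step 3: c = 2.099017, f(c) = -3.588305 < 0 → new bracket [2.099017, 2.990000]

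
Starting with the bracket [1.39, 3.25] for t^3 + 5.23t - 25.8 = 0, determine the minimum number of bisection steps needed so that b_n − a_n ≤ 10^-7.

Initial width b − a = 3.25 − 1.39 = 1.860000.
After n steps the width is (b−a)/2^n; need (b−a)/2^n ≤ 10^-7.
So n ≥ log₂(1.860000/10^-7) = log₂(18600000.0000) ≈ 24.1488.
Hence n = 25.

25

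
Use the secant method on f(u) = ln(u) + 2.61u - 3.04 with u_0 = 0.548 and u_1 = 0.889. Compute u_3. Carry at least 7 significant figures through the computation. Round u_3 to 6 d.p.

f(u_0) = -2.211200, f(u_1) = -0.837368
u_2 = 0.889000 - (-0.837368)·(0.889000 - 0.548000)/(-0.837368 - (-2.211200)) = 1.096844; f(u_2) = -0.084801
u_3 = 1.096844 - (-0.084801)·(1.096844 - 0.889000)/(-0.084801 - (-0.837368)) = 1.120264; f(u_3) = -0.002546

1.120264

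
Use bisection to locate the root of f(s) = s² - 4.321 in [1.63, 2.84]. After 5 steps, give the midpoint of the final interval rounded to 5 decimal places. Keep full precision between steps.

f(1.630000) = -1.664100, f(2.840000) = 3.744600 (opposite signs)
step 1: m = 2.235000, f(m) = 0.674225 > 0 → root in [1.630000, 2.235000]
step 2: m = 1.932500, f(m) = -0.586444 < 0 → root in [1.932500, 2.235000]
step 3: m = 2.083750, f(m) = 0.021014 > 0 → root in [1.932500, 2.083750]
step 4: m = 2.008125, f(m) = -0.288434 < 0 → root in [2.008125, 2.083750]
step 5: m = 2.045937, f(m) = -0.135140 < 0 → root in [2.045937, 2.083750]
Midpoint of [2.045937, 2.083750] = 2.064844

2.06484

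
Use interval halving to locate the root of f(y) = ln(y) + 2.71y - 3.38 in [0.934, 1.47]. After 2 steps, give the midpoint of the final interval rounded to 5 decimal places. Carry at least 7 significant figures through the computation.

1.13500

f(0.934000) = -0.917139, f(1.470000) = 0.988962 (opposite signs)
step 1: m = 1.202000, f(m) = 0.061407 > 0 → root in [0.934000, 1.202000]
step 2: m = 1.068000, f(m) = -0.419932 < 0 → root in [1.068000, 1.202000]
Midpoint of [1.068000, 1.202000] = 1.135000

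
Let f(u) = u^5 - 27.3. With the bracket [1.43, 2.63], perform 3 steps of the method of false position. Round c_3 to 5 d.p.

f(1.430000) = -21.320289, f(2.630000) = 98.528420
step 1: c = 1.643472, f(c) = -15.310210 < 0 → new bracket [1.643472, 2.630000]
step 2: c = 1.776151, f(c) = -9.623390 < 0 → new bracket [1.776151, 2.630000]
step 3: c = 1.852126, f(c) = -5.505184 < 0 → new bracket [1.852126, 2.630000]

1.85213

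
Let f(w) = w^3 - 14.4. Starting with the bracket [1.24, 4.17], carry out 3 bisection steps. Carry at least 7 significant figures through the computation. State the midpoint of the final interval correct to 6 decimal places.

f(1.240000) = -12.493376, f(4.170000) = 58.111713 (opposite signs)
step 1: m = 2.705000, f(m) = 5.392553 > 0 → root in [1.240000, 2.705000]
step 2: m = 1.972500, f(m) = -6.725483 < 0 → root in [1.972500, 2.705000]
step 3: m = 2.338750, f(m) = -1.607619 < 0 → root in [2.338750, 2.705000]
Midpoint of [2.338750, 2.705000] = 2.521875

2.521875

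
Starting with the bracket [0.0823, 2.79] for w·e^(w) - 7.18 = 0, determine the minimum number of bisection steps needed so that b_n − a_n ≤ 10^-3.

12

Initial width b − a = 2.79 − 0.0823 = 2.707700.
After n steps the width is (b−a)/2^n; need (b−a)/2^n ≤ 10^-3.
So n ≥ log₂(2.707700/10^-3) = log₂(2707.7000) ≈ 11.4029.
Hence n = 12.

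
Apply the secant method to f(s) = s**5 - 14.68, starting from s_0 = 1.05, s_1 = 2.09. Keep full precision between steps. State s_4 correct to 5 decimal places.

f(s_0) = -13.403718, f(s_1) = 25.197822
s_2 = 2.090000 - (25.197822)·(2.090000 - 1.050000)/(25.197822 - (-13.403718)) = 1.411122; f(s_2) = -9.084706
s_3 = 1.411122 - (-9.084706)·(1.411122 - 2.090000)/(-9.084706 - (25.197822)) = 1.591021; f(s_3) = -4.485165
s_4 = 1.591021 - (-4.485165)·(1.591021 - 1.411122)/(-4.485165 - (-9.084706)) = 1.766447; f(s_4) = 2.519012

1.76645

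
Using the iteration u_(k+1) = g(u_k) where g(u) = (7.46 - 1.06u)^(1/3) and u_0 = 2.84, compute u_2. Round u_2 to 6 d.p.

1.788042

u_1 = g(2.840000) = 1.644777
u_2 = g(1.644777) = 1.788042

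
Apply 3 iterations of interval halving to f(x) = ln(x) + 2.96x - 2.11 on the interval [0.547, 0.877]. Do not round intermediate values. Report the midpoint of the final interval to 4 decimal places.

f(0.547000) = -1.094186, f(0.877000) = 0.354672 (opposite signs)
step 1: m = 0.712000, f(m) = -0.342157 < 0 → root in [0.712000, 0.877000]
step 2: m = 0.794500, f(m) = 0.011678 > 0 → root in [0.712000, 0.794500]
step 3: m = 0.753250, f(m) = -0.163738 < 0 → root in [0.753250, 0.794500]
Midpoint of [0.753250, 0.794500] = 0.773875

0.7739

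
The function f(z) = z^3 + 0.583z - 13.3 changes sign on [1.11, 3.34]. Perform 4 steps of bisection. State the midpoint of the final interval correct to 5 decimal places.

2.29469

f(1.110000) = -11.285239, f(3.340000) = 25.906924 (opposite signs)
step 1: m = 2.225000, f(m) = -0.987684 < 0 → root in [2.225000, 3.340000]
step 2: m = 2.782500, f(m) = 9.865165 > 0 → root in [2.225000, 2.782500]
step 3: m = 2.503750, f(m) = 3.855104 > 0 → root in [2.225000, 2.503750]
step 4: m = 2.364375, f(m) = 1.295923 > 0 → root in [2.225000, 2.364375]
Midpoint of [2.225000, 2.364375] = 2.294688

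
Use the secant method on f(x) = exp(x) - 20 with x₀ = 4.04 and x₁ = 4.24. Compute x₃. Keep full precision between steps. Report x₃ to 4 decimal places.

Secant update: x_(k+1) = x_k − f(x_k)·(x_k − x_(k-1))/(f(x_k) − f(x_(k-1))).
f(x_0) = 36.826343, f(x_1) = 49.407852
x_2 = 4.240000 - (49.407852)·(4.240000 - 4.040000)/(49.407852 - (36.826343)) = 3.454596; f(x_2) = 11.645494
x_3 = 3.454596 - (11.645494)·(3.454596 - 4.240000)/(11.645494 - (49.407852)) = 3.212386; f(x_3) = 4.838274

3.2124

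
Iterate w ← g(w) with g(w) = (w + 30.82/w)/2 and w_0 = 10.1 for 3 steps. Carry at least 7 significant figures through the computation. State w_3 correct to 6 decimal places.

5.552141

w_1 = g(10.100000) = 6.575743
w_2 = g(6.575743) = 5.631333
w_3 = g(5.631333) = 5.552141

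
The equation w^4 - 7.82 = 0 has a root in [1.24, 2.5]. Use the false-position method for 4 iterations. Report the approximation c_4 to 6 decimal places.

1.636671

f(1.240000) = -5.455786, f(2.500000) = 31.242500
step 1: c = 1.427319, f(c) = -3.669654 < 0 → new bracket [1.427319, 2.500000]
step 2: c = 1.540070, f(c) = -2.194494 < 0 → new bracket [1.540070, 2.500000]
step 3: c = 1.603071, f(c) = -1.215945 < 0 → new bracket [1.603071, 2.500000]
step 4: c = 1.636671, f(c) = -0.644608 < 0 → new bracket [1.636671, 2.500000]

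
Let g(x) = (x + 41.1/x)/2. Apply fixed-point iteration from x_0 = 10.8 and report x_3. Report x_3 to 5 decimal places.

6.41116

x_1 = g(10.800000) = 7.302778
x_2 = g(7.302778) = 6.465387
x_3 = g(6.465387) = 6.411158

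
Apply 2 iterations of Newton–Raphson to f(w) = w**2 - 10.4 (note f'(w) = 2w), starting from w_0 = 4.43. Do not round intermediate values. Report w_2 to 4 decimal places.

3.2289

Newton update: w ← w − f(w)/f'(w).
w_0 = 4.430000: f = 9.224900, f' = 8.860000 → w_1 = 4.430000 - (9.224900)/(8.860000) = 3.388815
w_1 = 3.388815: f = 1.084066, f' = 6.777630 → w_2 = 3.388815 - (1.084066)/(6.777630) = 3.228867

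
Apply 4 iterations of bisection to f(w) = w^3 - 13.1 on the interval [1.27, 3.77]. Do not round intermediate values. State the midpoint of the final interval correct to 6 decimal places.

f(1.270000) = -11.051617, f(3.770000) = 40.482633 (opposite signs)
step 1: m = 2.520000, f(m) = 2.903008 > 0 → root in [1.270000, 2.520000]
step 2: m = 1.895000, f(m) = -6.295008 < 0 → root in [1.895000, 2.520000]
step 3: m = 2.207500, f(m) = -2.342728 < 0 → root in [2.207500, 2.520000]
step 4: m = 2.363750, f(m) = 0.107014 > 0 → root in [2.207500, 2.363750]
Midpoint of [2.207500, 2.363750] = 2.285625

2.285625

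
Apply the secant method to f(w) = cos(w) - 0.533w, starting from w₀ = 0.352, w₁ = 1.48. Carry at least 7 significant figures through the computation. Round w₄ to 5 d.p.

1.00537

f(w_0) = 0.751069, f(w_1) = -0.698168
w_2 = 1.480000 - (-0.698168)·(1.480000 - 0.352000)/(-0.698168 - (0.751069)) = 0.936587; f(w_2) = 0.093339
w_3 = 0.936587 - (0.093339)·(0.936587 - 1.480000)/(0.093339 - (-0.698168)) = 1.000670; f(w_3) = 0.006381
w_4 = 1.000670 - (0.006381)·(1.000670 - 0.936587)/(0.006381 - (0.093339)) = 1.005373; f(w_4) = -0.000090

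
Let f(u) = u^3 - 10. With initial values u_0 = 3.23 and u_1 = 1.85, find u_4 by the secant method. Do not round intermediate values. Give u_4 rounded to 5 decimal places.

f(u_0) = 23.698267, f(u_1) = -3.668375
u_2 = 1.850000 - (-3.668375)·(1.850000 - 3.230000)/(-3.668375 - (23.698267)) = 2.034983; f(u_2) = -1.572821
u_3 = 2.034983 - (-1.572821)·(2.034983 - 1.850000)/(-1.572821 - (-3.668375)) = 2.173822; f(u_3) = 0.272399
u_4 = 2.173822 - (0.272399)·(2.173822 - 2.034983)/(0.272399 - (-1.572821)) = 2.153326; f(u_4) = -0.015432

2.15333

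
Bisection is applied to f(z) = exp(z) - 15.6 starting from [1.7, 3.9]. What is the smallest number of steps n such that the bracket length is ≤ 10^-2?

Initial width b − a = 3.9 − 1.7 = 2.200000.
After n steps the width is (b−a)/2^n; need (b−a)/2^n ≤ 10^-2.
So n ≥ log₂(2.200000/10^-2) = log₂(220.0000) ≈ 7.7814.
Hence n = 8.

8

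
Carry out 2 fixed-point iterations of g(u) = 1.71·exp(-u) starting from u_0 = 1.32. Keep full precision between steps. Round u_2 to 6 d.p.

1.082953

u_1 = g(1.320000) = 0.456801
u_2 = g(0.456801) = 1.082953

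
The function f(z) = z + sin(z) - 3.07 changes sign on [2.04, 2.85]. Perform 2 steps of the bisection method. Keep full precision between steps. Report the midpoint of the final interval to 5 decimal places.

2.34375

f(2.040000) = -0.138071, f(2.850000) = 0.067478 (opposite signs)
step 1: m = 2.445000, f(m) = 0.016608 > 0 → root in [2.040000, 2.445000]
step 2: m = 2.242500, f(m) = -0.044737 < 0 → root in [2.242500, 2.445000]
Midpoint of [2.242500, 2.445000] = 2.343750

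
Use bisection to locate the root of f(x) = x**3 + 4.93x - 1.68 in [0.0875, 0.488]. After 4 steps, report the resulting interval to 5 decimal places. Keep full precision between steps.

f(0.087500) = -1.247955, f(0.488000) = 0.842054 (opposite signs)
step 1: m = 0.287750, f(m) = -0.237567 < 0 → root in [0.287750, 0.488000]
step 2: m = 0.387875, f(m) = 0.290578 > 0 → root in [0.287750, 0.387875]
step 3: m = 0.337812, f(m) = 0.023966 > 0 → root in [0.287750, 0.337812]
step 4: m = 0.312781, f(m) = -0.107388 < 0 → root in [0.312781, 0.337812]

[0.31278, 0.33781]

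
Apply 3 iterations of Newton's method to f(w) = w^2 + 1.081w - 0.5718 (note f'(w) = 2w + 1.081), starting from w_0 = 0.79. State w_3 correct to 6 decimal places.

0.388986

w_0 = 0.790000: f = 0.906290, f' = 2.661000 → w_1 = 0.790000 - (0.906290)/(2.661000) = 0.449418
w_1 = 0.449418: f = 0.115996, f' = 1.979835 → w_2 = 0.449418 - (0.115996)/(1.979835) = 0.390829
w_2 = 0.390829: f = 0.003433, f' = 1.862657 → w_3 = 0.390829 - (0.003433)/(1.862657) = 0.388986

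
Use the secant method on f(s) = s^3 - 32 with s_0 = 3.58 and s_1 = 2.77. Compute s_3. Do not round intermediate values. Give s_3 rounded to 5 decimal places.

f(s_0) = 13.882712, f(s_1) = -10.746067
s_2 = 2.770000 - (-10.746067)·(2.770000 - 3.580000)/(-10.746067 - (13.882712)) = 3.123420; f(s_2) = -1.528674
s_3 = 3.123420 - (-1.528674)·(3.123420 - 2.770000)/(-1.528674 - (-10.746067)) = 3.182034; f(s_3) = 0.219180

3.18203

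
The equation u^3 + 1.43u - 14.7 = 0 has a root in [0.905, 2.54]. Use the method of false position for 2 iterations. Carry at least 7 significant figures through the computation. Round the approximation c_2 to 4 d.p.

f(0.905000) = -12.664632, f(2.540000) = 5.319264
step 1: c = 2.056401, f(c) = -3.063271 < 0 → new bracket [2.056401, 2.540000]
step 2: c = 2.233125, f(c) = -0.370380 < 0 → new bracket [2.233125, 2.540000]

2.2331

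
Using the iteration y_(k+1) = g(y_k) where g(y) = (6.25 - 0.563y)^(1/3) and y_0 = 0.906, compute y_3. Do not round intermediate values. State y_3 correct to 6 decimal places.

y_1 = g(0.906000) = 1.790477
y_2 = g(1.790477) = 1.737126
y_3 = g(1.737126) = 1.740437

1.740437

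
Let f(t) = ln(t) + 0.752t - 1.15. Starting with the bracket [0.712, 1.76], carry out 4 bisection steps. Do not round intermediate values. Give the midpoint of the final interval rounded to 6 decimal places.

f(0.712000) = -0.954253, f(1.760000) = 0.738834 (opposite signs)
step 1: m = 1.236000, f(m) = -0.008648 < 0 → root in [1.236000, 1.760000]
step 2: m = 1.498000, f(m) = 0.380627 > 0 → root in [1.236000, 1.498000]
step 3: m = 1.367000, f(m) = 0.190603 > 0 → root in [1.236000, 1.367000]
step 4: m = 1.301500, f(m) = 0.092245 > 0 → root in [1.236000, 1.301500]
Midpoint of [1.236000, 1.301500] = 1.268750

1.268750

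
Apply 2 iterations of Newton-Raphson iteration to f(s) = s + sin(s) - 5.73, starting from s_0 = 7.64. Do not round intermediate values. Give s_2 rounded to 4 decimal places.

f'(s) = 1 + cos(s)
s_0 = 7.640000: f = 2.887193, f' = 1.212352 → s_1 = 7.640000 - (2.887193)/(1.212352) = 5.258520
s_1 = 5.258520: f = -1.326021, f' = 1.519385 → s_2 = 5.258520 - (-1.326021)/(1.519385) = 6.131255

6.1313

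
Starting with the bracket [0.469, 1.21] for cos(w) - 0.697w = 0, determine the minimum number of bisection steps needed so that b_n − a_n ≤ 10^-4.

Initial width b − a = 1.21 − 0.469 = 0.741000.
After n steps the width is (b−a)/2^n; need (b−a)/2^n ≤ 10^-4.
So n ≥ log₂(0.741000/10^-4) = log₂(7410.0000) ≈ 12.8553.
Hence n = 13.

13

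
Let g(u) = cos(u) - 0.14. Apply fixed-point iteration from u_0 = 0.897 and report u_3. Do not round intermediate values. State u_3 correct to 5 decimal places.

u_1 = g(0.897000) = 0.483957
u_2 = g(0.483957) = 0.745161
u_3 = g(0.745161) = 0.594979

0.59498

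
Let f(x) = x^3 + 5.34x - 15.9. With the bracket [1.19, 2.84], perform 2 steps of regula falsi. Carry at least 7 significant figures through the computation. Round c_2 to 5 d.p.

f(1.190000) = -7.860241, f(2.840000) = 22.171904
step 1: c = 1.621851, f(c) = -2.973204 < 0 → new bracket [1.621851, 2.840000]
step 2: c = 1.765887, f(c) = -0.963501 < 0 → new bracket [1.765887, 2.840000]

1.76589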